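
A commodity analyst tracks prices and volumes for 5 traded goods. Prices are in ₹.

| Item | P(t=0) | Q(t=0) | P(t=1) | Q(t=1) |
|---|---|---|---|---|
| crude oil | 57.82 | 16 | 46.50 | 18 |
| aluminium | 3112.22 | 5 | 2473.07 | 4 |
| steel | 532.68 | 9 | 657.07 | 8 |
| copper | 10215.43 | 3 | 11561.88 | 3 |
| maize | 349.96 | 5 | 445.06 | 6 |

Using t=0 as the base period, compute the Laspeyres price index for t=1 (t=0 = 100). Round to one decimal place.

Laspeyres price index uses base-period quantities as weights.
ΣP(t=1)·Q(t=0) = 46.50×16 + 2473.07×5 + 657.07×9 + 11561.88×3 + 445.06×5 = 744 + 12365.35 + 5913.63 + 34685.64 + 2225.3 = 55933.92
ΣP(t=0)·Q(t=0) = 57.82×16 + 3112.22×5 + 532.68×9 + 10215.43×3 + 349.96×5 = 925.12 + 15561.1 + 4794.12 + 30646.29 + 1749.8 = 53676.43
Index = 55933.92 / 53676.43 × 100 = 104.2057

104.2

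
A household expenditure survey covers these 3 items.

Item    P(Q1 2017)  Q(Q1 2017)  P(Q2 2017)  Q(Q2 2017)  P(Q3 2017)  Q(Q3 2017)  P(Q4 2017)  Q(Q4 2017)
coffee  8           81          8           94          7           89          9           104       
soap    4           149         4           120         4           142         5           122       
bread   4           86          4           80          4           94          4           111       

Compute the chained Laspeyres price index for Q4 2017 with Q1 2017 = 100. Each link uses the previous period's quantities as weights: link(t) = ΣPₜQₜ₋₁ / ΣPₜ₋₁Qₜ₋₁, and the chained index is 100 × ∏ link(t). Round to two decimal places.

113.13

Link Q1 2017→Q2 2017:
ΣP(Q2 2017)Q(Q1 2017) = 8×81 + 4×149 + 4×86 = 648 + 596 + 344 = 1588
ΣP(Q1 2017)Q(Q1 2017) = 8×81 + 4×149 + 4×86 = 648 + 596 + 344 = 1588
link = 1588/1588 = 1.000000
Link Q2 2017→Q3 2017:
ΣP(Q3 2017)Q(Q2 2017) = 7×94 + 4×120 + 4×80 = 658 + 480 + 320 = 1458
ΣP(Q2 2017)Q(Q2 2017) = 8×94 + 4×120 + 4×80 = 752 + 480 + 320 = 1552
link = 1458/1552 = 0.939433
Link Q3 2017→Q4 2017:
ΣP(Q4 2017)Q(Q3 2017) = 9×89 + 5×142 + 4×94 = 801 + 710 + 376 = 1887
ΣP(Q3 2017)Q(Q3 2017) = 7×89 + 4×142 + 4×94 = 623 + 568 + 376 = 1567
link = 1887/1567 = 1.204212
Chained index = 100 × 1.000000 × 0.939433 × 1.204212 = 113.1276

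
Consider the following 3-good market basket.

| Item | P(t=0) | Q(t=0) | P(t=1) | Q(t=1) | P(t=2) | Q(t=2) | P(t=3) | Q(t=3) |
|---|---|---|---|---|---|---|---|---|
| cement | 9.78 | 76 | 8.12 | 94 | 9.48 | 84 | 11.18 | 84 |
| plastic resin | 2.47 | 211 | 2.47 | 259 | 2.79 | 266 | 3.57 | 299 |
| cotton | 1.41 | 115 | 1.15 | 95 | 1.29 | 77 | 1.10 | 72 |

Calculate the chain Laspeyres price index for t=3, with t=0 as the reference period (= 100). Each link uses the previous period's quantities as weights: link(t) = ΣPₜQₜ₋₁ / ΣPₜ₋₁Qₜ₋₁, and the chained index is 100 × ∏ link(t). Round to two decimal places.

123.21

Link t=0→t=1:
ΣP(t=1)Q(t=0) = 8.12×76 + 2.47×211 + 1.15×115 = 617.12 + 521.17 + 132.25 = 1270.54
ΣP(t=0)Q(t=0) = 9.78×76 + 2.47×211 + 1.41×115 = 743.28 + 521.17 + 162.15 = 1426.6
link = 1270.54/1426.6 = 0.890607
Link t=1→t=2:
ΣP(t=2)Q(t=1) = 9.48×94 + 2.79×259 + 1.29×95 = 891.12 + 722.61 + 122.55 = 1736.28
ΣP(t=1)Q(t=1) = 8.12×94 + 2.47×259 + 1.15×95 = 763.28 + 639.73 + 109.25 = 1512.26
link = 1736.28/1512.26 = 1.148136
Link t=2→t=3:
ΣP(t=3)Q(t=2) = 11.18×84 + 3.57×266 + 1.10×77 = 939.12 + 949.62 + 84.7 = 1973.44
ΣP(t=2)Q(t=2) = 9.48×84 + 2.79×266 + 1.29×77 = 796.32 + 742.14 + 99.33 = 1637.79
link = 1973.44/1637.79 = 1.204941
Chained index = 100 × 0.890607 × 1.148136 × 1.204941 = 123.2098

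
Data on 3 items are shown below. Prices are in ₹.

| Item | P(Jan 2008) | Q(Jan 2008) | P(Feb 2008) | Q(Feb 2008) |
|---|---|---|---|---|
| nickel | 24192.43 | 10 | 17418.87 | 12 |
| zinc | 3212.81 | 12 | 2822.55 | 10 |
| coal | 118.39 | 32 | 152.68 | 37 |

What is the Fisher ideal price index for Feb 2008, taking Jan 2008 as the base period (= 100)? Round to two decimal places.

Laspeyres component (base-period weights):
ΣP(Feb 2008)Q(Jan 2008) = 17418.87×10 + 2822.55×12 + 152.68×32 = 174188.7 + 33870.6 + 4885.76 = 212945.06
ΣP(Jan 2008)Q(Jan 2008) = 24192.43×10 + 3212.81×12 + 118.39×32 = 241924.3 + 38553.72 + 3788.48 = 284266.5
L = 212945.06 / 284266.5 × 100 = 74.9104
Paasche component (current-period weights):
ΣP(Feb 2008)Q(Feb 2008) = 17418.87×12 + 2822.55×10 + 152.68×37 = 209026.44 + 28225.5 + 5649.16 = 242901.1
ΣP(Jan 2008)Q(Feb 2008) = 24192.43×12 + 3212.81×10 + 118.39×37 = 290309.16 + 32128.1 + 4380.43 = 326817.69
P = 242901.1 / 326817.69 × 100 = 74.3231
Fisher = √(L × P) = √(74.9104 × 74.3231) = 74.6162

74.62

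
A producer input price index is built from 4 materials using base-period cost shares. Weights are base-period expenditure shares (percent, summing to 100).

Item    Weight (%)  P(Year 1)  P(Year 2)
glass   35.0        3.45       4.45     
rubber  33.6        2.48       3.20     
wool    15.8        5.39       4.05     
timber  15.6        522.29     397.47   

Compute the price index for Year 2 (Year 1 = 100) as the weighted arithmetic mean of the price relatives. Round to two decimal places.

112.24

glass: 35.0 × (4.45/3.45) = 35.0 × 1.289855 = 45.1449
rubber: 33.6 × (3.20/2.48) = 33.6 × 1.290323 = 43.3548
wool: 15.8 × (4.05/5.39) = 15.8 × 0.751391 = 11.8720
timber: 15.6 × (397.47/522.29) = 15.6 × 0.761014 = 11.8718
Index = Σ wᵢ·(p₁ᵢ/p₀ᵢ) = 45.1449 + 43.3548 + 11.8720 + 11.8718 = 112.2436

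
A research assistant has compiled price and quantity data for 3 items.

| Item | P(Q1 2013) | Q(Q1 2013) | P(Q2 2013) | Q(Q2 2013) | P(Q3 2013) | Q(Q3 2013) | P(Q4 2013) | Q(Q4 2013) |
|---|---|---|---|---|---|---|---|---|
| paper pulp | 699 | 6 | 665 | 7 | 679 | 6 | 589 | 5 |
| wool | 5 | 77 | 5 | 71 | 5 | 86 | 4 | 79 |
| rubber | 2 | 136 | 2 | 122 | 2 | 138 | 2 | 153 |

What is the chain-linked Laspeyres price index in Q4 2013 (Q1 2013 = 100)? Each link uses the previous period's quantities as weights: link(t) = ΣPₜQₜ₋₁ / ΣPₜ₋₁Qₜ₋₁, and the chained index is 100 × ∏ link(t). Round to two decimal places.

Link Q1 2013→Q2 2013:
ΣP(Q2 2013)Q(Q1 2013) = 665×6 + 5×77 + 2×136 = 3990 + 385 + 272 = 4647
ΣP(Q1 2013)Q(Q1 2013) = 699×6 + 5×77 + 2×136 = 4194 + 385 + 272 = 4851
link = 4647/4851 = 0.957947
Link Q2 2013→Q3 2013:
ΣP(Q3 2013)Q(Q2 2013) = 679×7 + 5×71 + 2×122 = 4753 + 355 + 244 = 5352
ΣP(Q2 2013)Q(Q2 2013) = 665×7 + 5×71 + 2×122 = 4655 + 355 + 244 = 5254
link = 5352/5254 = 1.018652
Link Q3 2013→Q4 2013:
ΣP(Q4 2013)Q(Q3 2013) = 589×6 + 4×86 + 2×138 = 3534 + 344 + 276 = 4154
ΣP(Q3 2013)Q(Q3 2013) = 679×6 + 5×86 + 2×138 = 4074 + 430 + 276 = 4780
link = 4154/4780 = 0.869038
Chained index = 100 × 0.957947 × 1.018652 × 0.869038 = 84.8020

84.80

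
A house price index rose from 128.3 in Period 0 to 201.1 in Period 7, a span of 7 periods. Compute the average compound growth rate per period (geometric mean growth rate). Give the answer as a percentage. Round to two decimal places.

Growth factor = (201.1/128.3)^(1/7) = (1.567420)^(1/7) = 1.066310
Growth rate = 1.066310 − 1 = 0.066310 = 6.6310%

6.63%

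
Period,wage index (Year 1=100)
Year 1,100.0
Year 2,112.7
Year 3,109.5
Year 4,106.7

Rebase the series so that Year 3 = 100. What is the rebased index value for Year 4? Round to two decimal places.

Rebased(Year 4) = 106.7 / 109.5 × 100 = 97.4429

97.44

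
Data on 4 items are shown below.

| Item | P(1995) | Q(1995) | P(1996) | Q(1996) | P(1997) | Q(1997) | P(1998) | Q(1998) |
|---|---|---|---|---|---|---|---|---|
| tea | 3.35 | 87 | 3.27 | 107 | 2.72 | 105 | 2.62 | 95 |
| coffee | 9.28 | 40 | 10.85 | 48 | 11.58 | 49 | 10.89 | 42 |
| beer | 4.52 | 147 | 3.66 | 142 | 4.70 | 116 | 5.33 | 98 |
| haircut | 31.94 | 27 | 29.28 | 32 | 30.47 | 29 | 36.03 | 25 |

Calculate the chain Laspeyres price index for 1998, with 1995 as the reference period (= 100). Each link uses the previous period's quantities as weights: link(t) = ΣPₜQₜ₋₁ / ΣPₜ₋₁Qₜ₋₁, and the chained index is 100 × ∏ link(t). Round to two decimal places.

Link 1995→1996:
ΣP(1996)Q(1995) = 3.27×87 + 10.85×40 + 3.66×147 + 29.28×27 = 284.49 + 434 + 538.02 + 790.56 = 2047.07
ΣP(1995)Q(1995) = 3.35×87 + 9.28×40 + 4.52×147 + 31.94×27 = 291.45 + 371.2 + 664.44 + 862.38 = 2189.47
link = 2047.07/2189.47 = 0.934961
Link 1996→1997:
ΣP(1997)Q(1996) = 2.72×107 + 11.58×48 + 4.70×142 + 30.47×32 = 291.04 + 555.84 + 667.4 + 975.04 = 2489.32
ΣP(1996)Q(1996) = 3.27×107 + 10.85×48 + 3.66×142 + 29.28×32 = 349.89 + 520.8 + 519.72 + 936.96 = 2327.37
link = 2489.32/2327.37 = 1.069585
Link 1997→1998:
ΣP(1998)Q(1997) = 2.62×105 + 10.89×49 + 5.33×116 + 36.03×29 = 275.1 + 533.61 + 618.28 + 1044.87 = 2471.86
ΣP(1997)Q(1997) = 2.72×105 + 11.58×49 + 4.70×116 + 30.47×29 = 285.6 + 567.42 + 545.2 + 883.63 = 2281.85
link = 2471.86/2281.85 = 1.083270
Chained index = 100 × 0.934961 × 1.069585 × 1.083270 = 108.3293

108.33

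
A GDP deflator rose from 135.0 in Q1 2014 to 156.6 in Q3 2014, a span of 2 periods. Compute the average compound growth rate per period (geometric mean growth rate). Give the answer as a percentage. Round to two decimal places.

Growth factor = (156.6/135.0)^(1/2) = (1.160000)^(1/2) = 1.077033
Growth rate = 1.077033 − 1 = 0.077033 = 7.7033%

7.70%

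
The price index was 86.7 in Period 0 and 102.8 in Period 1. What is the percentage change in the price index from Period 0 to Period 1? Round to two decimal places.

Change = (102.8 − 86.7) / 86.7 × 100
       = 16.1 / 86.7 × 100 = 18.5698%

18.57%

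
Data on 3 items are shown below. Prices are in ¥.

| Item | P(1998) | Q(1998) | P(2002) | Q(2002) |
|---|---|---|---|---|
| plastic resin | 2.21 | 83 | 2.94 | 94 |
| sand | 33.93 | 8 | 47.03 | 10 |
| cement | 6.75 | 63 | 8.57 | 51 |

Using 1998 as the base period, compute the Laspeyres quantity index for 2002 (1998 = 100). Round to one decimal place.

101.3

Laspeyres quantity index uses base-period prices as weights.
ΣP(1998)·Q(2002) = 2.21×94 + 33.93×10 + 6.75×51 = 207.74 + 339.3 + 344.25 = 891.29
ΣP(1998)·Q(1998) = 2.21×83 + 33.93×8 + 6.75×63 = 183.43 + 271.44 + 425.25 = 880.12
Index = 891.29 / 880.12 × 100 = 101.2691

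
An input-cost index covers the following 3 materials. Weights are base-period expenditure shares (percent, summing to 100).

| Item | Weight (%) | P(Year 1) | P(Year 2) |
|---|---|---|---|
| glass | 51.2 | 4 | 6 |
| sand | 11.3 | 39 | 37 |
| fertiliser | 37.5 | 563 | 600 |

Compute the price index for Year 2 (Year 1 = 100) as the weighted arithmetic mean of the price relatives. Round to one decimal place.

127.5

glass: 51.2 × (6/4) = 51.2 × 1.500000 = 76.8000
sand: 11.3 × (37/39) = 11.3 × 0.948718 = 10.7205
fertiliser: 37.5 × (600/563) = 37.5 × 1.065719 = 39.9645
Index = Σ wᵢ·(p₁ᵢ/p₀ᵢ) = 76.8000 + 10.7205 + 39.9645 = 127.4850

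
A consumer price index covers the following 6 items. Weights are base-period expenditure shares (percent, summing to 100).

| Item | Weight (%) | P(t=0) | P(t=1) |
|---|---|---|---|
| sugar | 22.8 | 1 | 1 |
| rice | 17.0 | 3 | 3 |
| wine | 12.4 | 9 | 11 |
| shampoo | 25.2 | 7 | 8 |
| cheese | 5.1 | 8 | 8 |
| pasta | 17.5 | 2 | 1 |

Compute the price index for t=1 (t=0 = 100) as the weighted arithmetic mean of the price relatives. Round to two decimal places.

sugar: 22.8 × (1/1) = 22.8 × 1.000000 = 22.8000
rice: 17.0 × (3/3) = 17.0 × 1.000000 = 17.0000
wine: 12.4 × (11/9) = 12.4 × 1.222222 = 15.1556
shampoo: 25.2 × (8/7) = 25.2 × 1.142857 = 28.8000
cheese: 5.1 × (8/8) = 5.1 × 1.000000 = 5.1000
pasta: 17.5 × (1/2) = 17.5 × 0.500000 = 8.7500
Index = Σ wᵢ·(p₁ᵢ/p₀ᵢ) = 22.8000 + 17.0000 + 15.1556 + 28.8000 + 5.1000 + 8.7500 = 97.6056

97.61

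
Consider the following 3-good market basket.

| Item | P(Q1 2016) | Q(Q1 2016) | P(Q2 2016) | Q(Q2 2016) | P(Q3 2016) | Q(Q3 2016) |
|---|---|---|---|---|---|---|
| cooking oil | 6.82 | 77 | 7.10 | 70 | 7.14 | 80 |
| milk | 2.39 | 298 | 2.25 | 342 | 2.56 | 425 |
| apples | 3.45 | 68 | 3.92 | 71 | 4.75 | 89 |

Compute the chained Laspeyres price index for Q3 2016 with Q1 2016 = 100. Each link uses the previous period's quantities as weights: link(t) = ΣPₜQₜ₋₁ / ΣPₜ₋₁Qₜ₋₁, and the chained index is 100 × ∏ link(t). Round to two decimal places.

111.75

Link Q1 2016→Q2 2016:
ΣP(Q2 2016)Q(Q1 2016) = 7.10×77 + 2.25×298 + 3.92×68 = 546.7 + 670.5 + 266.56 = 1483.76
ΣP(Q1 2016)Q(Q1 2016) = 6.82×77 + 2.39×298 + 3.45×68 = 525.14 + 712.22 + 234.6 = 1471.96
link = 1483.76/1471.96 = 1.008017
Link Q2 2016→Q3 2016:
ΣP(Q3 2016)Q(Q2 2016) = 7.14×70 + 2.56×342 + 4.75×71 = 499.8 + 875.52 + 337.25 = 1712.57
ΣP(Q2 2016)Q(Q2 2016) = 7.10×70 + 2.25×342 + 3.92×71 = 497 + 769.5 + 278.32 = 1544.82
link = 1712.57/1544.82 = 1.108589
Chained index = 100 × 1.008017 × 1.108589 = 111.7476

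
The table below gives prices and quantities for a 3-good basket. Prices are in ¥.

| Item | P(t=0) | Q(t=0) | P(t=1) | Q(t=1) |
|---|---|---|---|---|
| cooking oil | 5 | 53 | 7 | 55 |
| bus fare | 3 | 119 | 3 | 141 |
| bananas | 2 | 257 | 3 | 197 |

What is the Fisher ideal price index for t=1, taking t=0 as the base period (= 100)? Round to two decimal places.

130.02

Laspeyres component (base-period weights):
ΣP(t=1)Q(t=0) = 7×53 + 3×119 + 3×257 = 371 + 357 + 771 = 1499
ΣP(t=0)Q(t=0) = 5×53 + 3×119 + 2×257 = 265 + 357 + 514 = 1136
L = 1499 / 1136 × 100 = 131.9542
Paasche component (current-period weights):
ΣP(t=1)Q(t=1) = 7×55 + 3×141 + 3×197 = 385 + 423 + 591 = 1399
ΣP(t=0)Q(t=1) = 5×55 + 3×141 + 2×197 = 275 + 423 + 394 = 1092
P = 1399 / 1092 × 100 = 128.1136
Fisher = √(L × P) = √(131.9542 × 128.1136) = 130.0197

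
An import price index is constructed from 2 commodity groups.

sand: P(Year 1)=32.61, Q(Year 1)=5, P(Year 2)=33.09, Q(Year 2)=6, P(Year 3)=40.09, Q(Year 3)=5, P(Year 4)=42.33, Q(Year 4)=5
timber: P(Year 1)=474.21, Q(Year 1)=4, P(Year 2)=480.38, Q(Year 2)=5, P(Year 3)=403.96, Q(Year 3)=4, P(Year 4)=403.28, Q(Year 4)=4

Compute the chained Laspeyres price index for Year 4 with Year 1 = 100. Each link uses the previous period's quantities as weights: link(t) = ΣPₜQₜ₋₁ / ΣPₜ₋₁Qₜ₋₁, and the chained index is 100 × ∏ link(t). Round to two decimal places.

88.48

Link Year 1→Year 2:
ΣP(Year 2)Q(Year 1) = 33.09×5 + 480.38×4 = 165.45 + 1921.52 = 2086.97
ΣP(Year 1)Q(Year 1) = 32.61×5 + 474.21×4 = 163.05 + 1896.84 = 2059.89
link = 2086.97/2059.89 = 1.013146
Link Year 2→Year 3:
ΣP(Year 3)Q(Year 2) = 40.09×6 + 403.96×5 = 240.54 + 2019.8 = 2260.34
ΣP(Year 2)Q(Year 2) = 33.09×6 + 480.38×5 = 198.54 + 2401.9 = 2600.44
link = 2260.34/2600.44 = 0.869214
Link Year 3→Year 4:
ΣP(Year 4)Q(Year 3) = 42.33×5 + 403.28×4 = 211.65 + 1613.12 = 1824.77
ΣP(Year 3)Q(Year 3) = 40.09×5 + 403.96×4 = 200.45 + 1615.84 = 1816.29
link = 1824.77/1816.29 = 1.004669
Chained index = 100 × 1.013146 × 0.869214 × 1.004669 = 88.4753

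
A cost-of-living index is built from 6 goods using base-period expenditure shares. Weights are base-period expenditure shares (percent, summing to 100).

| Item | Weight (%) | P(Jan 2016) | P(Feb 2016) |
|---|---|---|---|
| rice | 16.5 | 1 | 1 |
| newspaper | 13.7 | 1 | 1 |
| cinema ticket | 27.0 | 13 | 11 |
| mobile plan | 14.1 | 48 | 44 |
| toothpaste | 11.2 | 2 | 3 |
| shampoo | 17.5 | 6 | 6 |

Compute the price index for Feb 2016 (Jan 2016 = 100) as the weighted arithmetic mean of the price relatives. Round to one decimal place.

rice: 16.5 × (1/1) = 16.5 × 1.000000 = 16.5000
newspaper: 13.7 × (1/1) = 13.7 × 1.000000 = 13.7000
cinema ticket: 27.0 × (11/13) = 27.0 × 0.846154 = 22.8462
mobile plan: 14.1 × (44/48) = 14.1 × 0.916667 = 12.9250
toothpaste: 11.2 × (3/2) = 11.2 × 1.500000 = 16.8000
shampoo: 17.5 × (6/6) = 17.5 × 1.000000 = 17.5000
Index = Σ wᵢ·(p₁ᵢ/p₀ᵢ) = 16.5000 + 13.7000 + 22.8462 + 12.9250 + 16.8000 + 17.5000 = 100.2712

100.3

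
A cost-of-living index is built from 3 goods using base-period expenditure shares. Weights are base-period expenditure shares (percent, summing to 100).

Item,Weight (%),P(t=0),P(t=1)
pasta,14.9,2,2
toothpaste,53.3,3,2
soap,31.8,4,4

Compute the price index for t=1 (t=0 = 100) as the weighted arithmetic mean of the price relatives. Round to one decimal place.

82.2

pasta: 14.9 × (2/2) = 14.9 × 1.000000 = 14.9000
toothpaste: 53.3 × (2/3) = 53.3 × 0.666667 = 35.5333
soap: 31.8 × (4/4) = 31.8 × 1.000000 = 31.8000
Index = Σ wᵢ·(p₁ᵢ/p₀ᵢ) = 14.9000 + 35.5333 + 31.8000 = 82.2333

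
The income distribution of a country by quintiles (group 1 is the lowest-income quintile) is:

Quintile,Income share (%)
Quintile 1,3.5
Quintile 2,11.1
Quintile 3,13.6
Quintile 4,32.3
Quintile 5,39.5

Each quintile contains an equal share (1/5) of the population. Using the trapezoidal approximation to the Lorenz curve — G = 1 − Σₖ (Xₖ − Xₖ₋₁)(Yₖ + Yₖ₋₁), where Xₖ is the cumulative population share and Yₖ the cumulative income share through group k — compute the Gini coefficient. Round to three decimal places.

Cumulative income shares Yₖ: 0.0350, 0.1460, 0.2820, 0.6050, 1.0000
Σ (Xₖ−Xₖ₋₁)(Yₖ+Yₖ₋₁) = (1/5)(0.0350+0.0000) + (1/5)(0.1460+0.0350) + (1/5)(0.2820+0.1460) + (1/5)(0.6050+0.2820) + (1/5)(1.0000+0.6050)
  = 0.0070 + 0.0362 + 0.0856 + 0.1774 + 0.3210 = 0.6272
G = 1 − 0.6272 = 0.3728

0.373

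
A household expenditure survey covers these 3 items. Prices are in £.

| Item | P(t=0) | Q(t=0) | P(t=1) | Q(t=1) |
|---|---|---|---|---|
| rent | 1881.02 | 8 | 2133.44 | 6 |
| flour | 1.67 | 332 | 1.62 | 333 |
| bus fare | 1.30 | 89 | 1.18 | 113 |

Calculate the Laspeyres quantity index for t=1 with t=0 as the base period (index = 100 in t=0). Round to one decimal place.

76.3

Laspeyres quantity index uses base-period prices as weights.
ΣP(t=0)·Q(t=1) = 1881.02×6 + 1.67×333 + 1.30×113 = 11286.12 + 556.11 + 146.9 = 11989.13
ΣP(t=0)·Q(t=0) = 1881.02×8 + 1.67×332 + 1.30×89 = 15048.16 + 554.44 + 115.7 = 15718.3
Index = 11989.13 / 15718.3 × 100 = 76.2750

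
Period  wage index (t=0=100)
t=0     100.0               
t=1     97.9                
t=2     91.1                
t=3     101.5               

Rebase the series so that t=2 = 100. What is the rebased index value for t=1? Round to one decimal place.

Rebased(t=1) = 97.9 / 91.1 × 100 = 107.4643

107.5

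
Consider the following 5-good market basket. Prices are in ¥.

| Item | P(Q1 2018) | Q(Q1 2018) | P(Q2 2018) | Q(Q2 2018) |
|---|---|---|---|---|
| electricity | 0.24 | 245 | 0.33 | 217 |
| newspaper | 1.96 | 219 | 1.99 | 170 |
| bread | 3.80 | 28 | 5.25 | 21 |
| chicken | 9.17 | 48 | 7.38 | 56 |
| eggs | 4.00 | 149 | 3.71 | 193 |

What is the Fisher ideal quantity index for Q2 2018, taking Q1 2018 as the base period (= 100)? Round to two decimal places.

106.18

Laspeyres component (base-period weights):
ΣP(Q1 2018)Q(Q2 2018) = 0.24×217 + 1.96×170 + 3.80×21 + 9.17×56 + 4.00×193 = 52.08 + 333.2 + 79.8 + 513.52 + 772 = 1750.6
ΣP(Q1 2018)Q(Q1 2018) = 0.24×245 + 1.96×219 + 3.80×28 + 9.17×48 + 4.00×149 = 58.8 + 429.24 + 106.4 + 440.16 + 596 = 1630.6
L = 1750.6 / 1630.6 × 100 = 107.3593
Paasche component (current-period weights):
ΣP(Q2 2018)Q(Q2 2018) = 0.33×217 + 1.99×170 + 5.25×21 + 7.38×56 + 3.71×193 = 71.61 + 338.3 + 110.25 + 413.28 + 716.03 = 1649.47
ΣP(Q2 2018)Q(Q1 2018) = 0.33×245 + 1.99×219 + 5.25×28 + 7.38×48 + 3.71×149 = 80.85 + 435.81 + 147 + 354.24 + 552.79 = 1570.69
P = 1649.47 / 1570.69 × 100 = 105.0156
Fisher = √(L × P) = √(107.3593 × 105.0156) = 106.1810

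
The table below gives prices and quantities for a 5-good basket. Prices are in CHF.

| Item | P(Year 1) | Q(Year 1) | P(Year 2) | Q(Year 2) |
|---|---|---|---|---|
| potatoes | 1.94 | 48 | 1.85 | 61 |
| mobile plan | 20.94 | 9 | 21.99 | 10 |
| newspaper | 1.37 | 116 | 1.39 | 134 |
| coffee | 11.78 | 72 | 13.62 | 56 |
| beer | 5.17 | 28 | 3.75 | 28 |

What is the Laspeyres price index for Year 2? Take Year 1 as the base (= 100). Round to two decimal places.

106.99

Laspeyres price index uses base-period quantities as weights.
ΣP(Year 2)·Q(Year 1) = 1.85×48 + 21.99×9 + 1.39×116 + 13.62×72 + 3.75×28 = 88.8 + 197.91 + 161.24 + 980.64 + 105 = 1533.59
ΣP(Year 1)·Q(Year 1) = 1.94×48 + 20.94×9 + 1.37×116 + 11.78×72 + 5.17×28 = 93.12 + 188.46 + 158.92 + 848.16 + 144.76 = 1433.42
Index = 1533.59 / 1433.42 × 100 = 106.9882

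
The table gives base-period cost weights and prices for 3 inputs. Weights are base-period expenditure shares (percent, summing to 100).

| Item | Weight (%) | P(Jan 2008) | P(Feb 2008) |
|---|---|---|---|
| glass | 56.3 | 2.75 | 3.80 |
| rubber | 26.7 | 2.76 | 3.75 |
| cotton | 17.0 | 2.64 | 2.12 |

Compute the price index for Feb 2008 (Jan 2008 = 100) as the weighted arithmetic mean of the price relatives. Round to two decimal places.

127.73

glass: 56.3 × (3.80/2.75) = 56.3 × 1.381818 = 77.7964
rubber: 26.7 × (3.75/2.76) = 26.7 × 1.358696 = 36.2772
cotton: 17.0 × (2.12/2.64) = 17.0 × 0.803030 = 13.6515
Index = Σ wᵢ·(p₁ᵢ/p₀ᵢ) = 77.7964 + 36.2772 + 13.6515 = 127.7251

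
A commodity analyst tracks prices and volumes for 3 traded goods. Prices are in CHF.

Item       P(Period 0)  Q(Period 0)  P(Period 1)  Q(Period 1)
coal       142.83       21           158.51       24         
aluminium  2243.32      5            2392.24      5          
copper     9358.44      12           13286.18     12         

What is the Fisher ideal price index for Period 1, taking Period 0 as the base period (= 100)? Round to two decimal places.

138.06

Laspeyres component (base-period weights):
ΣP(Period 1)Q(Period 0) = 158.51×21 + 2392.24×5 + 13286.18×12 = 3328.71 + 11961.2 + 159434.16 = 174724.07
ΣP(Period 0)Q(Period 0) = 142.83×21 + 2243.32×5 + 9358.44×12 = 2999.43 + 11216.6 + 112301.28 = 126517.31
L = 174724.07 / 126517.31 × 100 = 138.1029
Paasche component (current-period weights):
ΣP(Period 1)Q(Period 1) = 158.51×24 + 2392.24×5 + 13286.18×12 = 3804.24 + 11961.2 + 159434.16 = 175199.6
ΣP(Period 0)Q(Period 1) = 142.83×24 + 2243.32×5 + 9358.44×12 = 3427.92 + 11216.6 + 112301.28 = 126945.8
P = 175199.6 / 126945.8 × 100 = 138.0113
Fisher = √(L × P) = √(138.1029 × 138.0113) = 138.0571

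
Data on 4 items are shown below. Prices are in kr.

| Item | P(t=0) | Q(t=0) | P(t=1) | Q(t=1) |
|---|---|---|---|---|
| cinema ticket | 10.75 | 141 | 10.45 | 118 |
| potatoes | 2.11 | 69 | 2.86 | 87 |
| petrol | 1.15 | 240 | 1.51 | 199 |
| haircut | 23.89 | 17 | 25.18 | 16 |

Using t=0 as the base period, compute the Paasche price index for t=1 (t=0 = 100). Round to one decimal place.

Paasche price index uses current-period quantities as weights.
ΣP(t=1)·Q(t=1) = 10.45×118 + 2.86×87 + 1.51×199 + 25.18×16 = 1233.1 + 248.82 + 300.49 + 402.88 = 2185.29
ΣP(t=0)·Q(t=1) = 10.75×118 + 2.11×87 + 1.15×199 + 23.89×16 = 1268.5 + 183.57 + 228.85 + 382.24 = 2063.16
Index = 2185.29 / 2063.16 × 100 = 105.9196

105.9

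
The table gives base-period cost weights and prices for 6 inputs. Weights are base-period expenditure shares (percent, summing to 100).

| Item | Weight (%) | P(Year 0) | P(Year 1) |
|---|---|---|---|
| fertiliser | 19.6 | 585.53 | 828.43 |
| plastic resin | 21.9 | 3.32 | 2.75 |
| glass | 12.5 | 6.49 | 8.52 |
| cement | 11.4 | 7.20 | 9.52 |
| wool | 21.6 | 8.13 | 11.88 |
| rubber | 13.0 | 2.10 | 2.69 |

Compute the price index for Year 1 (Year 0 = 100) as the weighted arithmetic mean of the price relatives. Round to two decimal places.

fertiliser: 19.6 × (828.43/585.53) = 19.6 × 1.414838 = 27.7308
plastic resin: 21.9 × (2.75/3.32) = 21.9 × 0.828313 = 18.1401
glass: 12.5 × (8.52/6.49) = 12.5 × 1.312789 = 16.4099
cement: 11.4 × (9.52/7.20) = 11.4 × 1.322222 = 15.0733
wool: 21.6 × (11.88/8.13) = 21.6 × 1.461255 = 31.5631
rubber: 13.0 × (2.69/2.10) = 13.0 × 1.280952 = 16.6524
Index = Σ wᵢ·(p₁ᵢ/p₀ᵢ) = 27.7308 + 18.1401 + 16.4099 + 15.0733 + 31.5631 + 16.6524 = 125.5696

125.57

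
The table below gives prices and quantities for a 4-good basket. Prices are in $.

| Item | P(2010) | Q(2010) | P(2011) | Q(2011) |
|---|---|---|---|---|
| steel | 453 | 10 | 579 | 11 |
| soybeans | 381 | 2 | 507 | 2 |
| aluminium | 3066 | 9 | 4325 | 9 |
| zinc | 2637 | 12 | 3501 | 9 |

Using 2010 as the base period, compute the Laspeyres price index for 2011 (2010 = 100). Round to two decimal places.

135.97

Laspeyres price index uses base-period quantities as weights.
ΣP(2011)·Q(2010) = 579×10 + 507×2 + 4325×9 + 3501×12 = 5790 + 1014 + 38925 + 42012 = 87741
ΣP(2010)·Q(2010) = 453×10 + 381×2 + 3066×9 + 2637×12 = 4530 + 762 + 27594 + 31644 = 64530
Index = 87741 / 64530 × 100 = 135.9693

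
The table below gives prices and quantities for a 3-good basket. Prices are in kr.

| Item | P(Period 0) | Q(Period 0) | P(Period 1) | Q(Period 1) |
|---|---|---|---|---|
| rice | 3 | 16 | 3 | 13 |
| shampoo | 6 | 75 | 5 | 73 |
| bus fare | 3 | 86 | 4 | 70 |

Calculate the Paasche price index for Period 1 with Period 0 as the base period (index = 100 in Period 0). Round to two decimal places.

Paasche price index uses current-period quantities as weights.
ΣP(Period 1)·Q(Period 1) = 3×13 + 5×73 + 4×70 = 39 + 365 + 280 = 684
ΣP(Period 0)·Q(Period 1) = 3×13 + 6×73 + 3×70 = 39 + 438 + 210 = 687
Index = 684 / 687 × 100 = 99.5633

99.56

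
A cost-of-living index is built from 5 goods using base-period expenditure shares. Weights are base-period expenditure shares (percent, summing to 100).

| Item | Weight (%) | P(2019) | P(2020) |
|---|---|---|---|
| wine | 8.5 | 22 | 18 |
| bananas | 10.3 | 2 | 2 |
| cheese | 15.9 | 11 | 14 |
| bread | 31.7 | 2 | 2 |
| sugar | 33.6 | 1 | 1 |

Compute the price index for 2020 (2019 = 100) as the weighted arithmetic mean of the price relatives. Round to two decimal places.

wine: 8.5 × (18/22) = 8.5 × 0.818182 = 6.9545
bananas: 10.3 × (2/2) = 10.3 × 1.000000 = 10.3000
cheese: 15.9 × (14/11) = 15.9 × 1.272727 = 20.2364
bread: 31.7 × (2/2) = 31.7 × 1.000000 = 31.7000
sugar: 33.6 × (1/1) = 33.6 × 1.000000 = 33.6000
Index = Σ wᵢ·(p₁ᵢ/p₀ᵢ) = 6.9545 + 10.3000 + 20.2364 + 31.7000 + 33.6000 = 102.7909

102.79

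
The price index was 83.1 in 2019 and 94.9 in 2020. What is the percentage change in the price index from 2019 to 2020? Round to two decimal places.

14.20%

Change = (94.9 − 83.1) / 83.1 × 100
       = 11.8 / 83.1 × 100 = 14.1998%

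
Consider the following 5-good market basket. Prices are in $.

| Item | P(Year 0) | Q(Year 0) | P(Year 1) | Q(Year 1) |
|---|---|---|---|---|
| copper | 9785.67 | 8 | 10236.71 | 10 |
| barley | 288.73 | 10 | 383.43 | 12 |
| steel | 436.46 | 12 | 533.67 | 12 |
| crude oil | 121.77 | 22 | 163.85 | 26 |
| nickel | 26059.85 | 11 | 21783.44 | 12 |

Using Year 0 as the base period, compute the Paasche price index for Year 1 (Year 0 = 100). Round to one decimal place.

89.7

Paasche price index uses current-period quantities as weights.
ΣP(Year 1)·Q(Year 1) = 10236.71×10 + 383.43×12 + 533.67×12 + 163.85×26 + 21783.44×12 = 102367.1 + 4601.16 + 6404.04 + 4260.1 + 261401.28 = 379033.68
ΣP(Year 0)·Q(Year 1) = 9785.67×10 + 288.73×12 + 436.46×12 + 121.77×26 + 26059.85×12 = 97856.7 + 3464.76 + 5237.52 + 3166.02 + 312718.2 = 422443.2
Index = 379033.68 / 422443.2 × 100 = 89.7242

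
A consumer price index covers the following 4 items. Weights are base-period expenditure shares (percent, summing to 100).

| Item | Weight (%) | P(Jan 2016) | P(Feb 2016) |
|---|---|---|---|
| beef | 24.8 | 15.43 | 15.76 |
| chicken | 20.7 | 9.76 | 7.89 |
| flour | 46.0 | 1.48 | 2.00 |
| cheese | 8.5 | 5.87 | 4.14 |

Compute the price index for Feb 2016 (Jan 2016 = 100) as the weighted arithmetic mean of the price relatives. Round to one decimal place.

beef: 24.8 × (15.76/15.43) = 24.8 × 1.021387 = 25.3304
chicken: 20.7 × (7.89/9.76) = 20.7 × 0.808402 = 16.7339
flour: 46.0 × (2.00/1.48) = 46.0 × 1.351351 = 62.1622
cheese: 8.5 × (4.14/5.87) = 8.5 × 0.705281 = 5.9949
Index = Σ wᵢ·(p₁ᵢ/p₀ᵢ) = 25.3304 + 16.7339 + 62.1622 + 5.9949 = 110.2214

110.2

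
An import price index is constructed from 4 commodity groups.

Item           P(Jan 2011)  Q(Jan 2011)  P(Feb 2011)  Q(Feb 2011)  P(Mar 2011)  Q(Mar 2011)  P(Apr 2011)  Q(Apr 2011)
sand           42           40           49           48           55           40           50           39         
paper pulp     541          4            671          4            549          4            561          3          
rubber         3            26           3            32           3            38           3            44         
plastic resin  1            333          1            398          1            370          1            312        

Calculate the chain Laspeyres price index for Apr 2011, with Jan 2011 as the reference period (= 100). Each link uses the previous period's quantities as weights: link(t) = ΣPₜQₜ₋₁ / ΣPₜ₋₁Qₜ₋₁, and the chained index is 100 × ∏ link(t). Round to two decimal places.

110.94

Link Jan 2011→Feb 2011:
ΣP(Feb 2011)Q(Jan 2011) = 49×40 + 671×4 + 3×26 + 1×333 = 1960 + 2684 + 78 + 333 = 5055
ΣP(Jan 2011)Q(Jan 2011) = 42×40 + 541×4 + 3×26 + 1×333 = 1680 + 2164 + 78 + 333 = 4255
link = 5055/4255 = 1.188014
Link Feb 2011→Mar 2011:
ΣP(Mar 2011)Q(Feb 2011) = 55×48 + 549×4 + 3×32 + 1×398 = 2640 + 2196 + 96 + 398 = 5330
ΣP(Feb 2011)Q(Feb 2011) = 49×48 + 671×4 + 3×32 + 1×398 = 2352 + 2684 + 96 + 398 = 5530
link = 5330/5530 = 0.963834
Link Mar 2011→Apr 2011:
ΣP(Apr 2011)Q(Mar 2011) = 50×40 + 561×4 + 3×38 + 1×370 = 2000 + 2244 + 114 + 370 = 4728
ΣP(Mar 2011)Q(Mar 2011) = 55×40 + 549×4 + 3×38 + 1×370 = 2200 + 2196 + 114 + 370 = 4880
link = 4728/4880 = 0.968852
Chained index = 100 × 1.188014 × 0.963834 × 0.968852 = 110.9383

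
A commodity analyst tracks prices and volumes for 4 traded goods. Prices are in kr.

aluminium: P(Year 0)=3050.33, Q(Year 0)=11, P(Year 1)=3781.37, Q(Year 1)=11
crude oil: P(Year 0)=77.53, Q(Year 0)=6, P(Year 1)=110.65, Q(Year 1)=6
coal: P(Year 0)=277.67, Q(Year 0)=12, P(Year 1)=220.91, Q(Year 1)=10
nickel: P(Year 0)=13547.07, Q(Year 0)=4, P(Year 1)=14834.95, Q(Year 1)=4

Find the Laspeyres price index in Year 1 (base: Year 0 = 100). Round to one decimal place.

113.9

Laspeyres price index uses base-period quantities as weights.
ΣP(Year 1)·Q(Year 0) = 3781.37×11 + 110.65×6 + 220.91×12 + 14834.95×4 = 41595.07 + 663.9 + 2650.92 + 59339.8 = 104249.69
ΣP(Year 0)·Q(Year 0) = 3050.33×11 + 77.53×6 + 277.67×12 + 13547.07×4 = 33553.63 + 465.18 + 3332.04 + 54188.28 = 91539.13
Index = 104249.69 / 91539.13 × 100 = 113.8854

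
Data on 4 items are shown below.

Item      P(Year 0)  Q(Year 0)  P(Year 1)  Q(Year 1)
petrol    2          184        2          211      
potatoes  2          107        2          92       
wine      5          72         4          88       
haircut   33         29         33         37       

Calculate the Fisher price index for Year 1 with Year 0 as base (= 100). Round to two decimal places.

Laspeyres component (base-period weights):
ΣP(Year 1)Q(Year 0) = 2×184 + 2×107 + 4×72 + 33×29 = 368 + 214 + 288 + 957 = 1827
ΣP(Year 0)Q(Year 0) = 2×184 + 2×107 + 5×72 + 33×29 = 368 + 214 + 360 + 957 = 1899
L = 1827 / 1899 × 100 = 96.2085
Paasche component (current-period weights):
ΣP(Year 1)Q(Year 1) = 2×211 + 2×92 + 4×88 + 33×37 = 422 + 184 + 352 + 1221 = 2179
ΣP(Year 0)Q(Year 1) = 2×211 + 2×92 + 5×88 + 33×37 = 422 + 184 + 440 + 1221 = 2267
P = 2179 / 2267 × 100 = 96.1182
Fisher = √(L × P) = √(96.2085 × 96.1182) = 96.1634

96.16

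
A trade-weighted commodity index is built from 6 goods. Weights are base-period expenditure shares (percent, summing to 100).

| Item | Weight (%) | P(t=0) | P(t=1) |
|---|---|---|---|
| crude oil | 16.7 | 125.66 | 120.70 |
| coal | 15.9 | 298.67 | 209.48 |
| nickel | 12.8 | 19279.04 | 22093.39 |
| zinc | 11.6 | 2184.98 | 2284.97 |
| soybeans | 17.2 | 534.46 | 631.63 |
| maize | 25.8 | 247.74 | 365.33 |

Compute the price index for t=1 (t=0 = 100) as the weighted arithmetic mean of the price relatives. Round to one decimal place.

112.4

crude oil: 16.7 × (120.70/125.66) = 16.7 × 0.960528 = 16.0408
coal: 15.9 × (209.48/298.67) = 15.9 × 0.701376 = 11.1519
nickel: 12.8 × (22093.39/19279.04) = 12.8 × 1.145980 = 14.6685
zinc: 11.6 × (2284.97/2184.98) = 11.6 × 1.045762 = 12.1308
soybeans: 17.2 × (631.63/534.46) = 17.2 × 1.181810 = 20.3271
maize: 25.8 × (365.33/247.74) = 25.8 × 1.474651 = 38.0460
Index = Σ wᵢ·(p₁ᵢ/p₀ᵢ) = 16.0408 + 11.1519 + 14.6685 + 12.1308 + 20.3271 + 38.0460 = 112.3652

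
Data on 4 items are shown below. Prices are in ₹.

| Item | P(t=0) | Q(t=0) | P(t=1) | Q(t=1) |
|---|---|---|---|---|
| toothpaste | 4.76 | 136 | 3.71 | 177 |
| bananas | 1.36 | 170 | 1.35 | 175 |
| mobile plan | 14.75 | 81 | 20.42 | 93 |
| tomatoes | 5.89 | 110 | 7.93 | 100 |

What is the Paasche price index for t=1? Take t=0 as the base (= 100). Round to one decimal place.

117.9

Paasche price index uses current-period quantities as weights.
ΣP(t=1)·Q(t=1) = 3.71×177 + 1.35×175 + 20.42×93 + 7.93×100 = 656.67 + 236.25 + 1899.06 + 793 = 3584.98
ΣP(t=0)·Q(t=1) = 4.76×177 + 1.36×175 + 14.75×93 + 5.89×100 = 842.52 + 238 + 1371.75 + 589 = 3041.27
Index = 3584.98 / 3041.27 × 100 = 117.8777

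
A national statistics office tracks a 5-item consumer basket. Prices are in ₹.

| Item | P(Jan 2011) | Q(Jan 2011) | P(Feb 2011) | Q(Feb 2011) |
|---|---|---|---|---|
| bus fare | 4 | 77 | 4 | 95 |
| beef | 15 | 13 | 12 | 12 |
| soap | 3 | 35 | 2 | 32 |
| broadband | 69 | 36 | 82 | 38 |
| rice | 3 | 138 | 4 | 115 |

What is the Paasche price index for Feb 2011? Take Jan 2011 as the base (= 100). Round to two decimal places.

Paasche price index uses current-period quantities as weights.
ΣP(Feb 2011)·Q(Feb 2011) = 4×95 + 12×12 + 2×32 + 82×38 + 4×115 = 380 + 144 + 64 + 3116 + 460 = 4164
ΣP(Jan 2011)·Q(Feb 2011) = 4×95 + 15×12 + 3×32 + 69×38 + 3×115 = 380 + 180 + 96 + 2622 + 345 = 3623
Index = 4164 / 3623 × 100 = 114.9324

114.93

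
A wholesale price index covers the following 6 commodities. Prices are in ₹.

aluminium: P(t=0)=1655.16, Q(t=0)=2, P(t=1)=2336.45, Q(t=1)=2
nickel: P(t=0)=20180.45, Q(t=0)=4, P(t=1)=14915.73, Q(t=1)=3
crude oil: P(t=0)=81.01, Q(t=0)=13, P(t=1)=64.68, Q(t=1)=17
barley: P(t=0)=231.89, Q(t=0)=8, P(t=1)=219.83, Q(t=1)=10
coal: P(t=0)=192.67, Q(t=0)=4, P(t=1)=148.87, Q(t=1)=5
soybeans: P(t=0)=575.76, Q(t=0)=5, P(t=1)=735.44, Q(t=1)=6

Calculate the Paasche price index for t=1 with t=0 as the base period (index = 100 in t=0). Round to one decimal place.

Paasche price index uses current-period quantities as weights.
ΣP(t=1)·Q(t=1) = 2336.45×2 + 14915.73×3 + 64.68×17 + 219.83×10 + 148.87×5 + 735.44×6 = 4672.9 + 44747.19 + 1099.56 + 2198.3 + 744.35 + 4412.64 = 57874.94
ΣP(t=0)·Q(t=1) = 1655.16×2 + 20180.45×3 + 81.01×17 + 231.89×10 + 192.67×5 + 575.76×6 = 3310.32 + 60541.35 + 1377.17 + 2318.9 + 963.35 + 3454.56 = 71965.65
Index = 57874.94 / 71965.65 × 100 = 80.4202

80.4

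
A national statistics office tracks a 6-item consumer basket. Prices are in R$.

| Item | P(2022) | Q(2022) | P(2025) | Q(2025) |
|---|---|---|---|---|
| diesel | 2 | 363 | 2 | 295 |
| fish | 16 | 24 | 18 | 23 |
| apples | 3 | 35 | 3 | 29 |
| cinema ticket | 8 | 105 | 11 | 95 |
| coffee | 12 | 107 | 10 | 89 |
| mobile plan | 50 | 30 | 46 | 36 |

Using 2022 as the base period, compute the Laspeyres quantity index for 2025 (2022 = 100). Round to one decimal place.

96.6

Laspeyres quantity index uses base-period prices as weights.
ΣP(2022)·Q(2025) = 2×295 + 16×23 + 3×29 + 8×95 + 12×89 + 50×36 = 590 + 368 + 87 + 760 + 1068 + 1800 = 4673
ΣP(2022)·Q(2022) = 2×363 + 16×24 + 3×35 + 8×105 + 12×107 + 50×30 = 726 + 384 + 105 + 840 + 1284 + 1500 = 4839
Index = 4673 / 4839 × 100 = 96.5695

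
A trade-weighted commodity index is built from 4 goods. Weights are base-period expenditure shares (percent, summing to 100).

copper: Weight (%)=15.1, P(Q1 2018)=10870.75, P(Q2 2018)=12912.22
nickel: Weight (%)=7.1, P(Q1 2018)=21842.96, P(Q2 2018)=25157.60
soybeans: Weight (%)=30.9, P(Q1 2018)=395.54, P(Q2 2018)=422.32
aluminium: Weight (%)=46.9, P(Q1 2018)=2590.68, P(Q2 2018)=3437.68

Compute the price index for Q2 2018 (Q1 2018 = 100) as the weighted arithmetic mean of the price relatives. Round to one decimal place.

121.3

copper: 15.1 × (12912.22/10870.75) = 15.1 × 1.187795 = 17.9357
nickel: 7.1 × (25157.60/21842.96) = 7.1 × 1.151749 = 8.1774
soybeans: 30.9 × (422.32/395.54) = 30.9 × 1.067705 = 32.9921
aluminium: 46.9 × (3437.68/2590.68) = 46.9 × 1.326941 = 62.2335
Index = Σ wᵢ·(p₁ᵢ/p₀ᵢ) = 17.9357 + 8.1774 + 32.9921 + 62.2335 = 121.3387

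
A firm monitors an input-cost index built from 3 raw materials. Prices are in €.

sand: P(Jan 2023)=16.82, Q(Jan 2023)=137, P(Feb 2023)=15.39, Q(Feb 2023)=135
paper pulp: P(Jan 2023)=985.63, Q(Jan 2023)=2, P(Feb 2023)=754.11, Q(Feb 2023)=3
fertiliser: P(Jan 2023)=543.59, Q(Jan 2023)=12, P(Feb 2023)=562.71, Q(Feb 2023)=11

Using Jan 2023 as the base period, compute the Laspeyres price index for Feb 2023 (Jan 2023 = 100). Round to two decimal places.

96.02

Laspeyres price index uses base-period quantities as weights.
ΣP(Feb 2023)·Q(Jan 2023) = 15.39×137 + 754.11×2 + 562.71×12 = 2108.43 + 1508.22 + 6752.52 = 10369.17
ΣP(Jan 2023)·Q(Jan 2023) = 16.82×137 + 985.63×2 + 543.59×12 = 2304.34 + 1971.26 + 6523.08 = 10798.68
Index = 10369.17 / 10798.68 × 100 = 96.0226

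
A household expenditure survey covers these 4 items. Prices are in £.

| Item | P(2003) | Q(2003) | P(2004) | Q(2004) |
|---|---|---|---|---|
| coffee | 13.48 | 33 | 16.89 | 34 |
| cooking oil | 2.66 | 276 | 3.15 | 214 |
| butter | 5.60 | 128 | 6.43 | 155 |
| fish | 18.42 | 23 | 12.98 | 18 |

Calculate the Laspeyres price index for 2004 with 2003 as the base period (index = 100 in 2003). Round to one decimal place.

109.9

Laspeyres price index uses base-period quantities as weights.
ΣP(2004)·Q(2003) = 16.89×33 + 3.15×276 + 6.43×128 + 12.98×23 = 557.37 + 869.4 + 823.04 + 298.54 = 2548.35
ΣP(2003)·Q(2003) = 13.48×33 + 2.66×276 + 5.60×128 + 18.42×23 = 444.84 + 734.16 + 716.8 + 423.66 = 2319.46
Index = 2548.35 / 2319.46 × 100 = 109.8682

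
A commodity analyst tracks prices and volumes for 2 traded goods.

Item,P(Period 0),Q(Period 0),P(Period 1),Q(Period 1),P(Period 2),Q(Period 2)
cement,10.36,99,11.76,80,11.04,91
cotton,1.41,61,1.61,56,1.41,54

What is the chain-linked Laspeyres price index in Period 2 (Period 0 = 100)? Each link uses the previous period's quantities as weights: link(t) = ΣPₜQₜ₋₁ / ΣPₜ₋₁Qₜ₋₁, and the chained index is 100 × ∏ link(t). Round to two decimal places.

Link Period 0→Period 1:
ΣP(Period 1)Q(Period 0) = 11.76×99 + 1.61×61 = 1164.24 + 98.21 = 1262.45
ΣP(Period 0)Q(Period 0) = 10.36×99 + 1.41×61 = 1025.64 + 86.01 = 1111.65
link = 1262.45/1111.65 = 1.135654
Link Period 1→Period 2:
ΣP(Period 2)Q(Period 1) = 11.04×80 + 1.41×56 = 883.2 + 78.96 = 962.16
ΣP(Period 1)Q(Period 1) = 11.76×80 + 1.61×56 = 940.8 + 90.16 = 1030.96
link = 962.16/1030.96 = 0.933266
Chained index = 100 × 1.135654 × 0.933266 = 105.9868

105.99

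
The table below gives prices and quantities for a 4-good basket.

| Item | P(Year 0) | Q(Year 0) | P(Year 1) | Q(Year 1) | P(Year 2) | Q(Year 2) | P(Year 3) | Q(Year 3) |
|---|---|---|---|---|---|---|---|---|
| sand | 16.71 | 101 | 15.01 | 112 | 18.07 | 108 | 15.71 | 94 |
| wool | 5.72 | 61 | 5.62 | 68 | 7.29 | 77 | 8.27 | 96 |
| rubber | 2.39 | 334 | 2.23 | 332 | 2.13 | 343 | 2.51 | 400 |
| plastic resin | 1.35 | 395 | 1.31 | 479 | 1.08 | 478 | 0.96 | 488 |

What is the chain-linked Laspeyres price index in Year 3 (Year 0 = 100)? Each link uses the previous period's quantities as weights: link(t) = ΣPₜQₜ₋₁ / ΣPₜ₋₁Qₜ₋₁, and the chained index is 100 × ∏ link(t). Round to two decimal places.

Link Year 0→Year 1:
ΣP(Year 1)Q(Year 0) = 15.01×101 + 5.62×61 + 2.23×334 + 1.31×395 = 1516.01 + 342.82 + 744.82 + 517.45 = 3121.1
ΣP(Year 0)Q(Year 0) = 16.71×101 + 5.72×61 + 2.39×334 + 1.35×395 = 1687.71 + 348.92 + 798.26 + 533.25 = 3368.14
link = 3121.1/3368.14 = 0.926654
Link Year 1→Year 2:
ΣP(Year 2)Q(Year 1) = 18.07×112 + 7.29×68 + 2.13×332 + 1.08×479 = 2023.84 + 495.72 + 707.16 + 517.32 = 3744.04
ΣP(Year 1)Q(Year 1) = 15.01×112 + 5.62×68 + 2.23×332 + 1.31×479 = 1681.12 + 382.16 + 740.36 + 627.49 = 3431.13
link = 3744.04/3431.13 = 1.091197
Link Year 2→Year 3:
ΣP(Year 3)Q(Year 2) = 15.71×108 + 8.27×77 + 2.51×343 + 0.96×478 = 1696.68 + 636.79 + 860.93 + 458.88 = 3653.28
ΣP(Year 2)Q(Year 2) = 18.07×108 + 7.29×77 + 2.13×343 + 1.08×478 = 1951.56 + 561.33 + 730.59 + 516.24 = 3759.72
link = 3653.28/3759.72 = 0.971689
Chained index = 100 × 0.926654 × 1.091197 × 0.971689 = 98.2536

98.25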